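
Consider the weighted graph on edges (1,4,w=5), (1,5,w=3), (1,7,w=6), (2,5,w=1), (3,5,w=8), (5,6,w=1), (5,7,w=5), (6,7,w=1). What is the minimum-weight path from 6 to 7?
1 (path: 6 -> 7; weights 1 = 1)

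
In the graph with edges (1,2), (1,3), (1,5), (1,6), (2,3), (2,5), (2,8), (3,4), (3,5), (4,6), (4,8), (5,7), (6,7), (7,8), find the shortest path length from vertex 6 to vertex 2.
2 (path: 6 -> 1 -> 2, 2 edges)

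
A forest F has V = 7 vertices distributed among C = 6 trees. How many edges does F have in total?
1 (Each of the 6 component trees on V_i vertices has V_i - 1 edges; summing gives V - C = 7 - 6 = 1)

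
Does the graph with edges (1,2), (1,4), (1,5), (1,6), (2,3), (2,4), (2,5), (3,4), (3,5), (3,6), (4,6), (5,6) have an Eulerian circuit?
Yes (the graph is connected and all 6 vertices have even degree)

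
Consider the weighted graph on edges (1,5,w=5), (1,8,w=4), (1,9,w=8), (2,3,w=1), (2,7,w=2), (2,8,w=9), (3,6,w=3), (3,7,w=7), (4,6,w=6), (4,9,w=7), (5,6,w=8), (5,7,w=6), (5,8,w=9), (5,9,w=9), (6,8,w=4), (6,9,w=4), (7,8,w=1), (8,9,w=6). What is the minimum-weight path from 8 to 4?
10 (path: 8 -> 6 -> 4; weights 4 + 6 = 10)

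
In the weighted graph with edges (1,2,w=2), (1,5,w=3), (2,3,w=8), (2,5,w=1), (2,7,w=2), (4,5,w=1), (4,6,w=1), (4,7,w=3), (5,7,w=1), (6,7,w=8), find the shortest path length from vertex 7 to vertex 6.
3 (path: 7 -> 5 -> 4 -> 6; weights 1 + 1 + 1 = 3)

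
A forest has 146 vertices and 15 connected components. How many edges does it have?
131 (Each of the 15 component trees on V_i vertices has V_i - 1 edges; summing gives V - C = 146 - 15 = 131)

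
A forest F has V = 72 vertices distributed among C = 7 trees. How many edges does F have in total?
65 (Each of the 7 component trees on V_i vertices has V_i - 1 edges; summing gives V - C = 72 - 7 = 65)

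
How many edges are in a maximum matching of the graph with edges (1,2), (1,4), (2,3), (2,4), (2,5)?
2 (matching: (1,4), (2,5); upper bound floor(n/2) = floor(5/2) = 2)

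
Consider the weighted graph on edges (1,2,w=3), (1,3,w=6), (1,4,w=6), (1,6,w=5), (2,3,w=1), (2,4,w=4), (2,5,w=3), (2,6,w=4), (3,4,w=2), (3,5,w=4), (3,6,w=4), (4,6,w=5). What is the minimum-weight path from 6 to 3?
4 (path: 6 -> 3; weights 4 = 4)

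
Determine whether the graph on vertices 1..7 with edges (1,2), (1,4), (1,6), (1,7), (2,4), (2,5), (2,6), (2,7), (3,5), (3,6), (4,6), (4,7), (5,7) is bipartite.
No (odd cycle of length 3: 7 -> 1 -> 2 -> 7)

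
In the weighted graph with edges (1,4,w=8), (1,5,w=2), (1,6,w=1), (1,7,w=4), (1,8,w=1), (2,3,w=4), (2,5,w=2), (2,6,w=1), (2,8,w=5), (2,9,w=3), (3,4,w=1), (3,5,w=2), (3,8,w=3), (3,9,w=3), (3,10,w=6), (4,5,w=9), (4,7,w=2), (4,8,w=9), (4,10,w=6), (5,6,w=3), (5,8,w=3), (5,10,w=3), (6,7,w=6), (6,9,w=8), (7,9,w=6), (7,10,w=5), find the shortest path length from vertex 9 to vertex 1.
5 (path: 9 -> 2 -> 6 -> 1; weights 3 + 1 + 1 = 5)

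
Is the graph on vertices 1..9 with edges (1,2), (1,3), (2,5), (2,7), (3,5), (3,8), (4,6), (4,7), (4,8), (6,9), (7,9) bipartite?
Yes. Partition: {1, 5, 6, 7, 8}, {2, 3, 4, 9}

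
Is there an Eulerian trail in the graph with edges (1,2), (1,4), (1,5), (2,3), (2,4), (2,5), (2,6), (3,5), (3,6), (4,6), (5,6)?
No (4 vertices have odd degree: {1, 2, 3, 4}; Eulerian path requires 0 or 2)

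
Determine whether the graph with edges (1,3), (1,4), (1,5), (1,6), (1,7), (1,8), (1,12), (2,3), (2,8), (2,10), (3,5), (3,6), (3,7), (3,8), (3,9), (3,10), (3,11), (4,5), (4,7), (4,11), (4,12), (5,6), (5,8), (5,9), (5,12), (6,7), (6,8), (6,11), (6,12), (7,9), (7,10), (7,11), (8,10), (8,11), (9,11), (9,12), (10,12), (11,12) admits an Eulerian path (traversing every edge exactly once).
No (12 vertices have odd degree: {1, 2, 3, 4, 5, 6, 7, 8, 9, 10, 11, 12}; Eulerian path requires 0 or 2)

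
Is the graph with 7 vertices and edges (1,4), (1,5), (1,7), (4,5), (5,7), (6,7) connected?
No, it has 3 components: {1, 4, 5, 6, 7}, {2}, {3}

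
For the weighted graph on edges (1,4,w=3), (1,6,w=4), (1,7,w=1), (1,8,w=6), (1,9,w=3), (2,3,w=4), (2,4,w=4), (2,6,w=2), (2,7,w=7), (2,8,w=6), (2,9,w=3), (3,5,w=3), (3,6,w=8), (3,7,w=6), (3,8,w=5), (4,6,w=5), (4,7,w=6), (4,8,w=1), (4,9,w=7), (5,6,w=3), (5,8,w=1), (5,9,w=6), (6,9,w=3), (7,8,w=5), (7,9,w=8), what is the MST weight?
17 (MST edges: (1,4,w=3), (1,7,w=1), (1,9,w=3), (2,6,w=2), (2,9,w=3), (3,5,w=3), (4,8,w=1), (5,8,w=1); sum of weights 3 + 1 + 3 + 2 + 3 + 3 + 1 + 1 = 17)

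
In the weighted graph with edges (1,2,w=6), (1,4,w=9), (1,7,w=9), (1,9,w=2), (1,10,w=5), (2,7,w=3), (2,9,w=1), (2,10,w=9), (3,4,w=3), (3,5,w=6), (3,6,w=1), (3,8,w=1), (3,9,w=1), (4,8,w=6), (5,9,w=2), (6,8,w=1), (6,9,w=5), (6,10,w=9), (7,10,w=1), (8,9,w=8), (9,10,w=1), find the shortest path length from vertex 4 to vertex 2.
5 (path: 4 -> 3 -> 9 -> 2; weights 3 + 1 + 1 = 5)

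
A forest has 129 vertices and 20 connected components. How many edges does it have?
109 (Each of the 20 component trees on V_i vertices has V_i - 1 edges; summing gives V - C = 129 - 20 = 109)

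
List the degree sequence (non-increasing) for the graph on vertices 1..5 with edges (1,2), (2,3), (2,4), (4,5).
[3, 2, 1, 1, 1] (degrees: deg(1)=1, deg(2)=3, deg(3)=1, deg(4)=2, deg(5)=1)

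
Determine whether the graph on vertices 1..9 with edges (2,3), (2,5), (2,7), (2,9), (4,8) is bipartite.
Yes. Partition: {1, 2, 4, 6}, {3, 5, 7, 8, 9}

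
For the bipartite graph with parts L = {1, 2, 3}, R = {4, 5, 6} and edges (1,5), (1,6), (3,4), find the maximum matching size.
2 (matching: (1,6), (3,4); upper bound min(|L|,|R|) = min(3,3) = 3)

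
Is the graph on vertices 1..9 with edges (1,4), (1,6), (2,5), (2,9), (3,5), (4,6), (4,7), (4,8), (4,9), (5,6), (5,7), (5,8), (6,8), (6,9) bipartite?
No (odd cycle of length 3: 6 -> 1 -> 4 -> 6)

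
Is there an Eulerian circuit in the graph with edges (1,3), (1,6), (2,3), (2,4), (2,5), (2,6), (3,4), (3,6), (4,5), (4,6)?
Yes (the graph is connected and all 6 vertices have even degree)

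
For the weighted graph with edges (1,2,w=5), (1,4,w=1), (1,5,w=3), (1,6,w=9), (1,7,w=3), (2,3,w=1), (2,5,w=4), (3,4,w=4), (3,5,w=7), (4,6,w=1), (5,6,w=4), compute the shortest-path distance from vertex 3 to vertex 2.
1 (path: 3 -> 2; weights 1 = 1)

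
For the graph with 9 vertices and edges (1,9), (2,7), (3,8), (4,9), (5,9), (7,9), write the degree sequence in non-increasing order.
[4, 2, 1, 1, 1, 1, 1, 1, 0] (degrees: deg(1)=1, deg(2)=1, deg(3)=1, deg(4)=1, deg(5)=1, deg(6)=0, deg(7)=2, deg(8)=1, deg(9)=4)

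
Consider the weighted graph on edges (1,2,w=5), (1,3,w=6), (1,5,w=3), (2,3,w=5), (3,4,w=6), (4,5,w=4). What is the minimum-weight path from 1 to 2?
5 (path: 1 -> 2; weights 5 = 5)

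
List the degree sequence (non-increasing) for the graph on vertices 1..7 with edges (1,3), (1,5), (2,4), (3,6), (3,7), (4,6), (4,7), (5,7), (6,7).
[4, 3, 3, 3, 2, 2, 1] (degrees: deg(1)=2, deg(2)=1, deg(3)=3, deg(4)=3, deg(5)=2, deg(6)=3, deg(7)=4)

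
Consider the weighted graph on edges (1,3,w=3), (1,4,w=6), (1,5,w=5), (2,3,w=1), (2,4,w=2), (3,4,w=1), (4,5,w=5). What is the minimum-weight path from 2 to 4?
2 (path: 2 -> 4; weights 2 = 2)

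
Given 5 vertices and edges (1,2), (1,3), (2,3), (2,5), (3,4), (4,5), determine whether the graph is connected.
Yes (BFS from 1 visits [1, 2, 3, 5, 4] — all 5 vertices reached)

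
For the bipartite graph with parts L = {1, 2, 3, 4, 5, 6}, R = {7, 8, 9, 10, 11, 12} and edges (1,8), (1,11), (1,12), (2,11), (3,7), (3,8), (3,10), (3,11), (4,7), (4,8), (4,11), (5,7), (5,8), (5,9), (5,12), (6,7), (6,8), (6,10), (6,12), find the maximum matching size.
6 (matching: (1,12), (2,11), (3,10), (4,8), (5,9), (6,7); upper bound min(|L|,|R|) = min(6,6) = 6)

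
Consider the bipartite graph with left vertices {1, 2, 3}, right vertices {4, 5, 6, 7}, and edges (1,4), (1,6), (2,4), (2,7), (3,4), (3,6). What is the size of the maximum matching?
3 (matching: (1,6), (2,7), (3,4); upper bound min(|L|,|R|) = min(3,4) = 3)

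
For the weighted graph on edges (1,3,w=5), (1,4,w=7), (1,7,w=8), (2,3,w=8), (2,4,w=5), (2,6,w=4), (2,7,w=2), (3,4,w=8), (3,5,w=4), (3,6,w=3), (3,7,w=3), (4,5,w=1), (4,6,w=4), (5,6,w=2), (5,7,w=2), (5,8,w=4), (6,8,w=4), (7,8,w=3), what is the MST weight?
18 (MST edges: (1,3,w=5), (2,7,w=2), (3,6,w=3), (4,5,w=1), (5,6,w=2), (5,7,w=2), (7,8,w=3); sum of weights 5 + 2 + 3 + 1 + 2 + 2 + 3 = 18)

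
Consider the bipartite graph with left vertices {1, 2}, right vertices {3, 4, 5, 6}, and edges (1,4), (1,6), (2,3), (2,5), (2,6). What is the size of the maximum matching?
2 (matching: (1,6), (2,5); upper bound min(|L|,|R|) = min(2,4) = 2)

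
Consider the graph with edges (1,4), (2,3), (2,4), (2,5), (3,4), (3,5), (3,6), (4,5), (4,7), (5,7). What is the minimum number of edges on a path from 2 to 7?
2 (path: 2 -> 5 -> 7, 2 edges)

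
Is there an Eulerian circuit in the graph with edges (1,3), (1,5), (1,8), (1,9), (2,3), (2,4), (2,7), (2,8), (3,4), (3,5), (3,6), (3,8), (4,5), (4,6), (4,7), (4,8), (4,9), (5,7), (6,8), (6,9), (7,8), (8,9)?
No (2 vertices have odd degree: {4, 8}; Eulerian circuit requires 0)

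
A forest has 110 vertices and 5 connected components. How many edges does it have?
105 (Each of the 5 component trees on V_i vertices has V_i - 1 edges; summing gives V - C = 110 - 5 = 105)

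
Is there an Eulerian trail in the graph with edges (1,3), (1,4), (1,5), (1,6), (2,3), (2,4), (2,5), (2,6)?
Yes — and in fact it has an Eulerian circuit (the graph is connected and all 6 vertices have even degree)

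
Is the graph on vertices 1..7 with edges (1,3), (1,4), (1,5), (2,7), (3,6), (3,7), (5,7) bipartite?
Yes. Partition: {1, 6, 7}, {2, 3, 4, 5}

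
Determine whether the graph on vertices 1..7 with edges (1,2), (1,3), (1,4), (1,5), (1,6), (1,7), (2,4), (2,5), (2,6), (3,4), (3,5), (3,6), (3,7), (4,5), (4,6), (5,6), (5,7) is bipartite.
No (odd cycle of length 3: 6 -> 1 -> 5 -> 6)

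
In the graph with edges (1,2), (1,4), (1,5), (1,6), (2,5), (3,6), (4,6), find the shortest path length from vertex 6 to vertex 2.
2 (path: 6 -> 1 -> 2, 2 edges)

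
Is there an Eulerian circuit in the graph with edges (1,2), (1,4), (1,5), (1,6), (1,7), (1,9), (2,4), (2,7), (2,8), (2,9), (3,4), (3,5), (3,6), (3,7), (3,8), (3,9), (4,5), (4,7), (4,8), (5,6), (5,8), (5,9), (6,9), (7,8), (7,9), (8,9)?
No (2 vertices have odd degree: {2, 9}; Eulerian circuit requires 0)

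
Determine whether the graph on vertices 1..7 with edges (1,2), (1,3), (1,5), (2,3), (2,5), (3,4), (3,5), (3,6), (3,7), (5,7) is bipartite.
No (odd cycle of length 3: 5 -> 1 -> 2 -> 5)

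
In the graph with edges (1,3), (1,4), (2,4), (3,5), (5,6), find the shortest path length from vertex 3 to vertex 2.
3 (path: 3 -> 1 -> 4 -> 2, 3 edges)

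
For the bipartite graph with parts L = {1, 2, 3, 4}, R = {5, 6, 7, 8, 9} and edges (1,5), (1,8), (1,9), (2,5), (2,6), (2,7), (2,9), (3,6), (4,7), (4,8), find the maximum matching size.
4 (matching: (1,9), (2,7), (3,6), (4,8); upper bound min(|L|,|R|) = min(4,5) = 4)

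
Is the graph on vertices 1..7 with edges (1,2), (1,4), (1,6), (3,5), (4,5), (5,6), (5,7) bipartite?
Yes. Partition: {1, 5}, {2, 3, 4, 6, 7}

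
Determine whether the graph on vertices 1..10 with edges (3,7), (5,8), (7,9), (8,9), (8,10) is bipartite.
Yes. Partition: {1, 2, 3, 4, 5, 6, 9, 10}, {7, 8}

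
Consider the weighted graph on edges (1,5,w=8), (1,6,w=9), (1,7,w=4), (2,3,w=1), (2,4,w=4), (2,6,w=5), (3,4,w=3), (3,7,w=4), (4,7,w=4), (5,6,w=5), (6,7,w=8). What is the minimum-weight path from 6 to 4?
9 (path: 6 -> 2 -> 4; weights 5 + 4 = 9)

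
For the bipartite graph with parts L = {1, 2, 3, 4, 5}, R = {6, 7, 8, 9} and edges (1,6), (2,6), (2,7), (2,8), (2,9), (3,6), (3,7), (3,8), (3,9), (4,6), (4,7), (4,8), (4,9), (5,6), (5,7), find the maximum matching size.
4 (matching: (1,6), (2,9), (3,8), (4,7); upper bound min(|L|,|R|) = min(5,4) = 4)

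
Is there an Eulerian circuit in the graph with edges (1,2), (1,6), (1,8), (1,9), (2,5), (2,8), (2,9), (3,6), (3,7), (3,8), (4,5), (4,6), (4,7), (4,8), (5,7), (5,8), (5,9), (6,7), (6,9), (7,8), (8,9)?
No (6 vertices have odd degree: {3, 5, 6, 7, 8, 9}; Eulerian circuit requires 0)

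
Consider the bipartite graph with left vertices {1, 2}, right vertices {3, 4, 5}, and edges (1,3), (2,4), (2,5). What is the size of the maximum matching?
2 (matching: (1,3), (2,5); upper bound min(|L|,|R|) = min(2,3) = 2)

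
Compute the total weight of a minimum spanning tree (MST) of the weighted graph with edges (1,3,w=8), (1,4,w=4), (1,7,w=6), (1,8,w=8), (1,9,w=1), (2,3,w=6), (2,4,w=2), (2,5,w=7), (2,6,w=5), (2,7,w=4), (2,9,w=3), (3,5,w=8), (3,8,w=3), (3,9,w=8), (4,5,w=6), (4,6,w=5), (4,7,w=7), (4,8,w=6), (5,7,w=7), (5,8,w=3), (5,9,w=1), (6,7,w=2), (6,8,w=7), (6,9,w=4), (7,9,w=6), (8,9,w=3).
19 (MST edges: (1,9,w=1), (2,4,w=2), (2,7,w=4), (2,9,w=3), (3,8,w=3), (5,8,w=3), (5,9,w=1), (6,7,w=2); sum of weights 1 + 2 + 4 + 3 + 3 + 3 + 1 + 2 = 19)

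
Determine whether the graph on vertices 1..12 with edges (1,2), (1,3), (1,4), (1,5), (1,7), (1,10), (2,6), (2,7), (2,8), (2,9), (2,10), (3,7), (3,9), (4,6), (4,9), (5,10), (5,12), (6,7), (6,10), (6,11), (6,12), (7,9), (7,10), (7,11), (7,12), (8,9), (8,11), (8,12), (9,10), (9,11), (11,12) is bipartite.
No (odd cycle of length 3: 7 -> 1 -> 3 -> 7)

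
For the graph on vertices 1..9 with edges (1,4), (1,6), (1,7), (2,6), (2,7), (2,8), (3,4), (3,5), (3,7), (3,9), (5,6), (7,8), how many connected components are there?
1 (components: {1, 2, 3, 4, 5, 6, 7, 8, 9})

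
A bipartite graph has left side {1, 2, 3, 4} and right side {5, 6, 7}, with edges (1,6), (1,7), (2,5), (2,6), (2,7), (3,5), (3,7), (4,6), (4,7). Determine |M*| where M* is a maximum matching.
3 (matching: (1,7), (2,6), (3,5); upper bound min(|L|,|R|) = min(4,3) = 3)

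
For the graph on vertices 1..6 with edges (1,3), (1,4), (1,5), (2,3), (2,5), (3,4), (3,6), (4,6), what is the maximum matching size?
3 (matching: (1,5), (2,3), (4,6); upper bound floor(n/2) = floor(6/2) = 3)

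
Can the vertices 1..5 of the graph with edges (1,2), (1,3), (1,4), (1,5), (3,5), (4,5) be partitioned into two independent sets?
No (odd cycle of length 3: 4 -> 1 -> 5 -> 4)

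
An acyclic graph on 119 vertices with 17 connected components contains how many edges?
102 (Each of the 17 component trees on V_i vertices has V_i - 1 edges; summing gives V - C = 119 - 17 = 102)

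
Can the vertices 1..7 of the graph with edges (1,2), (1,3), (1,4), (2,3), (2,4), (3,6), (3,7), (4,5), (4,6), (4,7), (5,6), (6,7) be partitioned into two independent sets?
No (odd cycle of length 3: 4 -> 1 -> 2 -> 4)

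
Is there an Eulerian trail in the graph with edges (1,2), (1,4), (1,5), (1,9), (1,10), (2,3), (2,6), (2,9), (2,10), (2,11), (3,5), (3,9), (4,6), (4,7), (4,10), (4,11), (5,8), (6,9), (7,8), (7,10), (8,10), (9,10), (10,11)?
No (10 vertices have odd degree: {1, 3, 4, 5, 6, 7, 8, 9, 10, 11}; Eulerian path requires 0 or 2)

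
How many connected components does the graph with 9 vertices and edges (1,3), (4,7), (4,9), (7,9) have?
6 (components: {1, 3}, {2}, {4, 7, 9}, {5}, {6}, {8})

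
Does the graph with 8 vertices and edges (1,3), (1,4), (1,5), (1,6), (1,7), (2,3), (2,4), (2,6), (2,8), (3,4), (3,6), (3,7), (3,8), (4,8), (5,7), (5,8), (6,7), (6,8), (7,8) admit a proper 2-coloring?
No (odd cycle of length 3: 6 -> 1 -> 3 -> 6)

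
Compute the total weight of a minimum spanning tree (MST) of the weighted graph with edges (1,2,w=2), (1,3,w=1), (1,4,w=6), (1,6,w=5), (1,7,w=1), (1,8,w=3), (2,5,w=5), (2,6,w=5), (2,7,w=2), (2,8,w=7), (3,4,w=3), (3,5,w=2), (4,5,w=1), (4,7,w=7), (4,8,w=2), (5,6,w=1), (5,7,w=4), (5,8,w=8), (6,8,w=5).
10 (MST edges: (1,2,w=2), (1,3,w=1), (1,7,w=1), (3,5,w=2), (4,5,w=1), (4,8,w=2), (5,6,w=1); sum of weights 2 + 1 + 1 + 2 + 1 + 2 + 1 = 10)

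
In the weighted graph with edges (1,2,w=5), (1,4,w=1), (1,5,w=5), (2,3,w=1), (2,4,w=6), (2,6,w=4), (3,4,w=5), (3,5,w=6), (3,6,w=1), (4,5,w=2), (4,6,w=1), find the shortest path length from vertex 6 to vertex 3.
1 (path: 6 -> 3; weights 1 = 1)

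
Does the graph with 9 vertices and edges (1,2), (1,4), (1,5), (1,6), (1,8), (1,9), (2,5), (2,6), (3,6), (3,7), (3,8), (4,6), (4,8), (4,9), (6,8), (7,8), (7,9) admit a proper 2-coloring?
No (odd cycle of length 3: 2 -> 1 -> 6 -> 2)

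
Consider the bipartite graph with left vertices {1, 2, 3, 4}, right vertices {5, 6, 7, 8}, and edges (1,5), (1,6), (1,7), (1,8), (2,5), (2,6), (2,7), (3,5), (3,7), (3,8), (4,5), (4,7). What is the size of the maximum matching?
4 (matching: (1,8), (2,6), (3,7), (4,5); upper bound min(|L|,|R|) = min(4,4) = 4)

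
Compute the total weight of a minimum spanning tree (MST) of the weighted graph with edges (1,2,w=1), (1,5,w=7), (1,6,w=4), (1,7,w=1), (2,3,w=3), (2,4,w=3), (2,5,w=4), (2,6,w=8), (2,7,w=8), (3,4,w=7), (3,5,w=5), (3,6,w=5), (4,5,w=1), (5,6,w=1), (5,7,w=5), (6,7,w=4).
10 (MST edges: (1,2,w=1), (1,7,w=1), (2,3,w=3), (2,4,w=3), (4,5,w=1), (5,6,w=1); sum of weights 1 + 1 + 3 + 3 + 1 + 1 = 10)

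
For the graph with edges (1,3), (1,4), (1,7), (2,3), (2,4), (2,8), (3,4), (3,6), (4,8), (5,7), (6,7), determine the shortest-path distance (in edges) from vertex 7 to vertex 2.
3 (path: 7 -> 1 -> 4 -> 2, 3 edges)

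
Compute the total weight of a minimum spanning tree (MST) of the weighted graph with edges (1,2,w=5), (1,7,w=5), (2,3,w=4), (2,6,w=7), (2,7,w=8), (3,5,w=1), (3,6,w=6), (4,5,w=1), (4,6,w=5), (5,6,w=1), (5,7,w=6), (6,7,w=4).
16 (MST edges: (1,7,w=5), (2,3,w=4), (3,5,w=1), (4,5,w=1), (5,6,w=1), (6,7,w=4); sum of weights 5 + 4 + 1 + 1 + 1 + 4 = 16)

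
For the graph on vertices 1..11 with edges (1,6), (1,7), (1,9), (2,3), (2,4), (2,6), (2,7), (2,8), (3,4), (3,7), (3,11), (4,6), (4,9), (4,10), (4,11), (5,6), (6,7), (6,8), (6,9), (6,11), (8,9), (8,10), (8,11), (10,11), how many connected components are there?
1 (components: {1, 2, 3, 4, 5, 6, 7, 8, 9, 10, 11})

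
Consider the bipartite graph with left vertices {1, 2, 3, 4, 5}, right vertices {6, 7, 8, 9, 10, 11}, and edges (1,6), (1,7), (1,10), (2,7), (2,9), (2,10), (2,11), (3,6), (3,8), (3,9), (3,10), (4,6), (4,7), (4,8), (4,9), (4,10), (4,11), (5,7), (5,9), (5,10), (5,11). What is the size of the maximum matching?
5 (matching: (1,10), (2,11), (3,9), (4,8), (5,7); upper bound min(|L|,|R|) = min(5,6) = 5)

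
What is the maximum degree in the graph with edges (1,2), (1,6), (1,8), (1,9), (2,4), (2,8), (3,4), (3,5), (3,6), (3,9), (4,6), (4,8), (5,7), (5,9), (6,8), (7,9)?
4 (attained at vertices 1, 3, 4, 6, 8, 9)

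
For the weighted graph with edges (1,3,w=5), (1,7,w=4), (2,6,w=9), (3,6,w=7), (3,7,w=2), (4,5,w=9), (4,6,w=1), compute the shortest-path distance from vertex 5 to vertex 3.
17 (path: 5 -> 4 -> 6 -> 3; weights 9 + 1 + 7 = 17)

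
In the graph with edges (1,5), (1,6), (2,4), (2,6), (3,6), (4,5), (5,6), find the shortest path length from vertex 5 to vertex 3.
2 (path: 5 -> 6 -> 3, 2 edges)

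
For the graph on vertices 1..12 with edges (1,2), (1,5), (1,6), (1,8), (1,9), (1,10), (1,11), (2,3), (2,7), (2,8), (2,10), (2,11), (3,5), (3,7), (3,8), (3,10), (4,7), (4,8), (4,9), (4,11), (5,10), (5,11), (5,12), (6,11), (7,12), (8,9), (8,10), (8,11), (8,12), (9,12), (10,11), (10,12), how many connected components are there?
1 (components: {1, 2, 3, 4, 5, 6, 7, 8, 9, 10, 11, 12})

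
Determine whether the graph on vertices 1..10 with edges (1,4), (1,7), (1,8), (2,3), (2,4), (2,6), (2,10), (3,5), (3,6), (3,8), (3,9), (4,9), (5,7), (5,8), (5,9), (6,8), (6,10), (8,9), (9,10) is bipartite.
No (odd cycle of length 3: 9 -> 8 -> 3 -> 9)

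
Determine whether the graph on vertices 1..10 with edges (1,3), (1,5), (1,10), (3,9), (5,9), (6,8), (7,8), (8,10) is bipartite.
Yes. Partition: {1, 2, 4, 8, 9}, {3, 5, 6, 7, 10}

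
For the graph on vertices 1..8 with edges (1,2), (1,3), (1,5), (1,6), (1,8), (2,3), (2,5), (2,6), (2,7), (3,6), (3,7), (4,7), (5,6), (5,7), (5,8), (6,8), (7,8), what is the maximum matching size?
4 (matching: (1,5), (2,3), (4,7), (6,8); upper bound floor(n/2) = floor(8/2) = 4)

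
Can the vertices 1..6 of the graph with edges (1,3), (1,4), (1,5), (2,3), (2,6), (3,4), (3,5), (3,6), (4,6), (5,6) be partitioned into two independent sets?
No (odd cycle of length 3: 4 -> 1 -> 3 -> 4)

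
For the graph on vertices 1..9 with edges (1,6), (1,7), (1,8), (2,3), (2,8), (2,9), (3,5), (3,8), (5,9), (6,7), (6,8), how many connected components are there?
2 (components: {1, 2, 3, 5, 6, 7, 8, 9}, {4})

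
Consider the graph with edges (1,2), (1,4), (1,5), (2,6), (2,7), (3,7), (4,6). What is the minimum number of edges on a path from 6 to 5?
3 (path: 6 -> 2 -> 1 -> 5, 3 edges)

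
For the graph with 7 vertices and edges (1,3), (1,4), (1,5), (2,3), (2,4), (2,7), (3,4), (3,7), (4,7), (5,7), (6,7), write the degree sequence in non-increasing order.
[5, 4, 4, 3, 3, 2, 1] (degrees: deg(1)=3, deg(2)=3, deg(3)=4, deg(4)=4, deg(5)=2, deg(6)=1, deg(7)=5)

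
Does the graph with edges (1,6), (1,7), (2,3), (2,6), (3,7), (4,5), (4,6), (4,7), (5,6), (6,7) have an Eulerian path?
Yes (the graph is connected and exactly 2 vertices have odd degree: {4, 6}; any Eulerian path must start and end at those)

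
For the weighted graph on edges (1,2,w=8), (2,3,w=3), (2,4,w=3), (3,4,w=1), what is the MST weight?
12 (MST edges: (1,2,w=8), (2,3,w=3), (3,4,w=1); sum of weights 8 + 3 + 1 = 12)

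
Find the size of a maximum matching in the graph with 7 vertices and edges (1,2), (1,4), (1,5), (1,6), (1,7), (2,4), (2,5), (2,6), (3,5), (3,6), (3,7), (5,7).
3 (matching: (1,4), (2,6), (5,7); upper bound floor(n/2) = floor(7/2) = 3)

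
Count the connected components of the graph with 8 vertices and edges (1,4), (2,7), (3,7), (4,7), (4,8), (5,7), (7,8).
2 (components: {1, 2, 3, 4, 5, 7, 8}, {6})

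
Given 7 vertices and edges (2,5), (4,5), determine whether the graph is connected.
No, it has 5 components: {1}, {2, 4, 5}, {3}, {6}, {7}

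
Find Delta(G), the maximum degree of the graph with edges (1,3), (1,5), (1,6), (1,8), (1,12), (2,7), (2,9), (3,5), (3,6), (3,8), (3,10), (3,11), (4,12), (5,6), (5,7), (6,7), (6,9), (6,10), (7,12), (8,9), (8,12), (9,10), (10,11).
6 (attained at vertices 3, 6)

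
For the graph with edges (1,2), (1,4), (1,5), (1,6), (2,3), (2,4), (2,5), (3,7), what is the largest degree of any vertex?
4 (attained at vertices 1, 2)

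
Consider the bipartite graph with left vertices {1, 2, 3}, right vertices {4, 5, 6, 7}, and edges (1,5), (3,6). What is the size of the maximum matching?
2 (matching: (1,5), (3,6); upper bound min(|L|,|R|) = min(3,4) = 3)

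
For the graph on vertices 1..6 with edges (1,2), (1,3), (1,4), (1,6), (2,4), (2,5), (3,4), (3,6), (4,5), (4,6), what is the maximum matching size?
3 (matching: (1,2), (3,6), (4,5); upper bound floor(n/2) = floor(6/2) = 3)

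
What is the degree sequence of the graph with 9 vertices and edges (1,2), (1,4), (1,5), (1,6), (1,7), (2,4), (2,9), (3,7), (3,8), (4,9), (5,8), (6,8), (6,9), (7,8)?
[5, 4, 3, 3, 3, 3, 3, 2, 2] (degrees: deg(1)=5, deg(2)=3, deg(3)=2, deg(4)=3, deg(5)=2, deg(6)=3, deg(7)=3, deg(8)=4, deg(9)=3)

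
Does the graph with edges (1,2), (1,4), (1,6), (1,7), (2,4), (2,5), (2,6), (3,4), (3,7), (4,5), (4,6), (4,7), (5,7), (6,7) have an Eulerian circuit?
No (2 vertices have odd degree: {5, 7}; Eulerian circuit requires 0)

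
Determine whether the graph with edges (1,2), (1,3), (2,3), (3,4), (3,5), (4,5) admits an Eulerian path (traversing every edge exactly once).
Yes — and in fact it has an Eulerian circuit (the graph is connected and all 5 vertices have even degree)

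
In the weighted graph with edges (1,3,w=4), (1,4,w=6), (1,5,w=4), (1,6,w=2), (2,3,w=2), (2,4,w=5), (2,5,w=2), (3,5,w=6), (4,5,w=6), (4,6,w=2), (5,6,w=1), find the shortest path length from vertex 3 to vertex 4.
7 (path: 3 -> 2 -> 4; weights 2 + 5 = 7)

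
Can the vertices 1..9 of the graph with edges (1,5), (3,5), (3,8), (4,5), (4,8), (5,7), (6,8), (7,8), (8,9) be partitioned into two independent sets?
Yes. Partition: {1, 2, 3, 4, 6, 7, 9}, {5, 8}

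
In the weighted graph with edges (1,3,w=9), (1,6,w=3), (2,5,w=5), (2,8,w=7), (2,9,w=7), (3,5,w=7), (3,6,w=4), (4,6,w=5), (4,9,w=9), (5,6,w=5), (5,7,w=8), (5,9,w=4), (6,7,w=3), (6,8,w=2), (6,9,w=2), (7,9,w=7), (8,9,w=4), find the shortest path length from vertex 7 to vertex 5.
8 (path: 7 -> 5; weights 8 = 8)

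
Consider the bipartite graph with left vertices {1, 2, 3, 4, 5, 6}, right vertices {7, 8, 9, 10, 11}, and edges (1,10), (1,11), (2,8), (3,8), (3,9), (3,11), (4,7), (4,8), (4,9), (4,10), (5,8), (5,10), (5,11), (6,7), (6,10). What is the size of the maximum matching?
5 (matching: (1,11), (2,8), (3,9), (4,10), (6,7); upper bound min(|L|,|R|) = min(6,5) = 5)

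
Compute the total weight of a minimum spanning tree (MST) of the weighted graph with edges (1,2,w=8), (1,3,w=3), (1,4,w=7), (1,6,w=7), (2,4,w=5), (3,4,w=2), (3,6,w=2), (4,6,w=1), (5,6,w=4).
15 (MST edges: (1,3,w=3), (2,4,w=5), (3,4,w=2), (4,6,w=1), (5,6,w=4); sum of weights 3 + 5 + 2 + 1 + 4 = 15)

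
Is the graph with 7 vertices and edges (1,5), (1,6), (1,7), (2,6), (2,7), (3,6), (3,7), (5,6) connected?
No, it has 2 components: {1, 2, 3, 5, 6, 7}, {4}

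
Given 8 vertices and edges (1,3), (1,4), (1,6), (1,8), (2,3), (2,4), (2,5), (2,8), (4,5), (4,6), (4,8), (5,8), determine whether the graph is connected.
No, it has 2 components: {1, 2, 3, 4, 5, 6, 8}, {7}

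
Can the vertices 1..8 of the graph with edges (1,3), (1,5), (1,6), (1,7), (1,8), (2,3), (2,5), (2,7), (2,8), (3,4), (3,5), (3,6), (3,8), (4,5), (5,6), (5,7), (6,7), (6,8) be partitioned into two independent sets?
No (odd cycle of length 3: 6 -> 1 -> 5 -> 6)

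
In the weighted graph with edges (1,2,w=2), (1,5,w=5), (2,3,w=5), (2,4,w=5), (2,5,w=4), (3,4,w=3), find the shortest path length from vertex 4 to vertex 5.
9 (path: 4 -> 2 -> 5; weights 5 + 4 = 9)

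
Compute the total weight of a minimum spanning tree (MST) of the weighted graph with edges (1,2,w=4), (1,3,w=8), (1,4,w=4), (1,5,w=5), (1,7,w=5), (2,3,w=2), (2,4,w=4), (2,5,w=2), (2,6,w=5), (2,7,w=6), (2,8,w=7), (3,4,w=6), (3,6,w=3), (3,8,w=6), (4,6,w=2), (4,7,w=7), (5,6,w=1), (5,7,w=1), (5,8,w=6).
18 (MST edges: (1,4,w=4), (2,3,w=2), (2,5,w=2), (3,8,w=6), (4,6,w=2), (5,6,w=1), (5,7,w=1); sum of weights 4 + 2 + 2 + 6 + 2 + 1 + 1 = 18)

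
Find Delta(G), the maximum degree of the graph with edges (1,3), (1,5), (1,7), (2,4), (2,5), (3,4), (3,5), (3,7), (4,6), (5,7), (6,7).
4 (attained at vertices 3, 5, 7)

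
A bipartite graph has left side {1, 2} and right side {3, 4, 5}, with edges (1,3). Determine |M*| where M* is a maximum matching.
1 (matching: (1,3); upper bound min(|L|,|R|) = min(2,3) = 2)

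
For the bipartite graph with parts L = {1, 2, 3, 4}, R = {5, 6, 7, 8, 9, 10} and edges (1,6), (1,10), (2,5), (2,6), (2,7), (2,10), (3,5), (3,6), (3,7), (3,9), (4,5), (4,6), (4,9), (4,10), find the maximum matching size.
4 (matching: (1,10), (2,7), (3,9), (4,6); upper bound min(|L|,|R|) = min(4,6) = 4)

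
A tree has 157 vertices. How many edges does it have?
156 (A tree on V vertices has V - 1 edges, so 157 - 1 = 156)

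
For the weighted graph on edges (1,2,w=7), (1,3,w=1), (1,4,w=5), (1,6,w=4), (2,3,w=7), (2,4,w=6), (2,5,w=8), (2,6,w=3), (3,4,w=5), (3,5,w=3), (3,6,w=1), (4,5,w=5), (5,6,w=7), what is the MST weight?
13 (MST edges: (1,3,w=1), (1,4,w=5), (2,6,w=3), (3,5,w=3), (3,6,w=1); sum of weights 1 + 5 + 3 + 3 + 1 = 13)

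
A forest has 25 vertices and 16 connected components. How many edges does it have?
9 (Each of the 16 component trees on V_i vertices has V_i - 1 edges; summing gives V - C = 25 - 16 = 9)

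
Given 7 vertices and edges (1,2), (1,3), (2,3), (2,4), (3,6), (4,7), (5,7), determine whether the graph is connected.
Yes (BFS from 1 visits [1, 2, 3, 4, 6, 7, 5] — all 7 vertices reached)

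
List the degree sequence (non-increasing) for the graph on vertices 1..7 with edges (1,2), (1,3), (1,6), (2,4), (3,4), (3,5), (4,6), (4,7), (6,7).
[4, 3, 3, 3, 2, 2, 1] (degrees: deg(1)=3, deg(2)=2, deg(3)=3, deg(4)=4, deg(5)=1, deg(6)=3, deg(7)=2)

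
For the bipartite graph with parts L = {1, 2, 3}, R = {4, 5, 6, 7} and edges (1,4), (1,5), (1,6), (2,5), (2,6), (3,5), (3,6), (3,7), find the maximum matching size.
3 (matching: (1,6), (2,5), (3,7); upper bound min(|L|,|R|) = min(3,4) = 3)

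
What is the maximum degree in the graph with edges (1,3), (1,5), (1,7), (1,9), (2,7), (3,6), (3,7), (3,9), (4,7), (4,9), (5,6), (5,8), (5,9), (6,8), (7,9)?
5 (attained at vertices 7, 9)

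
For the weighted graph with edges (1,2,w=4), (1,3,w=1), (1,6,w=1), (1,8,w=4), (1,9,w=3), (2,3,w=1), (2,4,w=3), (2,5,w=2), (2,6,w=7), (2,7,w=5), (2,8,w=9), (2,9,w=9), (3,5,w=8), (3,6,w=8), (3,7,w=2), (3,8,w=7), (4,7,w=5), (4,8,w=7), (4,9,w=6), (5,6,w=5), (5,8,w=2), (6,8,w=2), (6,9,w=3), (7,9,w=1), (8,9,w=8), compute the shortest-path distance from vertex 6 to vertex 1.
1 (path: 6 -> 1; weights 1 = 1)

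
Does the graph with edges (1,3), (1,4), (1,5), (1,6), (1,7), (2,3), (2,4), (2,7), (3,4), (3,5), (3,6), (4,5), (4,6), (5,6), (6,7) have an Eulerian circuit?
No (6 vertices have odd degree: {1, 2, 3, 4, 6, 7}; Eulerian circuit requires 0)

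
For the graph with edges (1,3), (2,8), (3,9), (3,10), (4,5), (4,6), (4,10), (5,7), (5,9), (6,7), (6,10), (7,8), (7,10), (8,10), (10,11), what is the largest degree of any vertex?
6 (attained at vertex 10)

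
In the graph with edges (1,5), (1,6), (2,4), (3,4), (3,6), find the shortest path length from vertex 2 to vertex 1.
4 (path: 2 -> 4 -> 3 -> 6 -> 1, 4 edges)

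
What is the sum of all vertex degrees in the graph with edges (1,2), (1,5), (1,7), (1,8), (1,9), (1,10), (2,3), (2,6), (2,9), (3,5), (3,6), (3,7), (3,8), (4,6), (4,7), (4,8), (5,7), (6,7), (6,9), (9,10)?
40 (handshake: sum of degrees = 2|E| = 2 x 20 = 40)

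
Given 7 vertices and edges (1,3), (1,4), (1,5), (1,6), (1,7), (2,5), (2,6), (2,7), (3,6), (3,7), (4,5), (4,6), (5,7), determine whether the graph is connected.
Yes (BFS from 1 visits [1, 3, 4, 5, 6, 7, 2] — all 7 vertices reached)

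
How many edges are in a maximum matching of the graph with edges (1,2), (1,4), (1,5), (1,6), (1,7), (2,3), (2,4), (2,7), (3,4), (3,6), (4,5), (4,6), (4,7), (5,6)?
3 (matching: (1,7), (3,6), (4,5); upper bound floor(n/2) = floor(7/2) = 3)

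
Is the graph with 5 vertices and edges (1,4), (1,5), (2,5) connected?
No, it has 2 components: {1, 2, 4, 5}, {3}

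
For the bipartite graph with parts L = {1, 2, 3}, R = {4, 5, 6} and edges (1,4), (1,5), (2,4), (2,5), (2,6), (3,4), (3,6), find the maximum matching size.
3 (matching: (1,5), (2,6), (3,4); upper bound min(|L|,|R|) = min(3,3) = 3)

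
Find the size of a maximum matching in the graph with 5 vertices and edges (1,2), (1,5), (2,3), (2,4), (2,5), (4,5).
2 (matching: (1,5), (2,4); upper bound floor(n/2) = floor(5/2) = 2)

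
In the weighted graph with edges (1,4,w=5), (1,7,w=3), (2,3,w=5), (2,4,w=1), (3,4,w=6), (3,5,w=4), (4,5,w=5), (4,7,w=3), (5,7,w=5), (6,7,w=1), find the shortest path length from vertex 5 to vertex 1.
8 (path: 5 -> 7 -> 1; weights 5 + 3 = 8)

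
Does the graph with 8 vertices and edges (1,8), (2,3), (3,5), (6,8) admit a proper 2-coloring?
Yes. Partition: {1, 2, 4, 5, 6, 7}, {3, 8}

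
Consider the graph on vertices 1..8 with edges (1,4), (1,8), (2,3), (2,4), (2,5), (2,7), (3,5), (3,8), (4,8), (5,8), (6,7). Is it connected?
Yes (BFS from 1 visits [1, 4, 8, 2, 3, 5, 7, 6] — all 8 vertices reached)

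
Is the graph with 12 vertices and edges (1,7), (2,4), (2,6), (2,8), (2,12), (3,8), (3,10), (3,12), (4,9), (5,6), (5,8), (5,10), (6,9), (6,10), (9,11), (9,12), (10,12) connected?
No, it has 2 components: {1, 7}, {2, 3, 4, 5, 6, 8, 9, 10, 11, 12}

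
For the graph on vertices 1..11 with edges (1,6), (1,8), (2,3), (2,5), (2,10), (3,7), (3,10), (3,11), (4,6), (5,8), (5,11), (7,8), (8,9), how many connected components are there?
1 (components: {1, 2, 3, 4, 5, 6, 7, 8, 9, 10, 11})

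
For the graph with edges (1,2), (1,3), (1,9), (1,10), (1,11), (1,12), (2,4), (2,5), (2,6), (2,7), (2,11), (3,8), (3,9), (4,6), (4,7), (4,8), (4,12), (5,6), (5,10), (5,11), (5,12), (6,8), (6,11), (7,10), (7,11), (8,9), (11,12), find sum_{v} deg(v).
54 (handshake: sum of degrees = 2|E| = 2 x 27 = 54)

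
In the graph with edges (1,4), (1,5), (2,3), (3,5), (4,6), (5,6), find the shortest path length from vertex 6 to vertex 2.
3 (path: 6 -> 5 -> 3 -> 2, 3 edges)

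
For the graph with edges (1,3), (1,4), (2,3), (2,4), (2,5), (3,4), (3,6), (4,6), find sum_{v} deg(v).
16 (handshake: sum of degrees = 2|E| = 2 x 8 = 16)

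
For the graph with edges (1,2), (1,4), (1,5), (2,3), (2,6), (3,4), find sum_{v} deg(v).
12 (handshake: sum of degrees = 2|E| = 2 x 6 = 12)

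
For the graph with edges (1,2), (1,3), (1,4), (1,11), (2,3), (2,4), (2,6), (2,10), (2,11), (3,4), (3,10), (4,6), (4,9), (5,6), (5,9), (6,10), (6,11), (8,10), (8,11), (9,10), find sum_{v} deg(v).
40 (handshake: sum of degrees = 2|E| = 2 x 20 = 40)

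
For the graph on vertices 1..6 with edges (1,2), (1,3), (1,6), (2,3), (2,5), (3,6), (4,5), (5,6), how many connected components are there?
1 (components: {1, 2, 3, 4, 5, 6})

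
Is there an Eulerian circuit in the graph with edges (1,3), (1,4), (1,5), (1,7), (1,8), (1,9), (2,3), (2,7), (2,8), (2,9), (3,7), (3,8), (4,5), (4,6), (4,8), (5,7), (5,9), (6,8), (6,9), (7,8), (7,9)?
No (2 vertices have odd degree: {6, 9}; Eulerian circuit requires 0)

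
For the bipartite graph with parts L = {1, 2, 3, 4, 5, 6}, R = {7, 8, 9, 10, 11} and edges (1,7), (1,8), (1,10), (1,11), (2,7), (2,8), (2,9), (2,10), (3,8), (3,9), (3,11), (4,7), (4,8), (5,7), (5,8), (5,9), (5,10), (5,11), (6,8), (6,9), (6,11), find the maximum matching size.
5 (matching: (1,11), (2,10), (3,9), (4,8), (5,7); upper bound min(|L|,|R|) = min(6,5) = 5)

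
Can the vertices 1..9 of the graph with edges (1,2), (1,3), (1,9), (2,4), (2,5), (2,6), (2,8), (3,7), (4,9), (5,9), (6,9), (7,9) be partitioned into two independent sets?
Yes. Partition: {1, 4, 5, 6, 7, 8}, {2, 3, 9}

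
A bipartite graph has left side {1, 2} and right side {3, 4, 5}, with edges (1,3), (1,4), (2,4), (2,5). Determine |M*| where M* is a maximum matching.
2 (matching: (1,4), (2,5); upper bound min(|L|,|R|) = min(2,3) = 2)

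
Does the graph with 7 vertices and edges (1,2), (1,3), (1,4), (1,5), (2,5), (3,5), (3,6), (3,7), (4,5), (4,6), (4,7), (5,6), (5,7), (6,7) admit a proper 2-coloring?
No (odd cycle of length 3: 5 -> 1 -> 2 -> 5)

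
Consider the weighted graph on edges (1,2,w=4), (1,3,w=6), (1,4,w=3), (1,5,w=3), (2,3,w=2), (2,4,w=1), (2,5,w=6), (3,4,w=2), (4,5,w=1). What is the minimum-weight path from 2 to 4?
1 (path: 2 -> 4; weights 1 = 1)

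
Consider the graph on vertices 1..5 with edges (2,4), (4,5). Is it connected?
No, it has 3 components: {1}, {2, 4, 5}, {3}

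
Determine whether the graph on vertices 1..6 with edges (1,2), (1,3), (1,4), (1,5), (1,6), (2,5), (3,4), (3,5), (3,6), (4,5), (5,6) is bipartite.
No (odd cycle of length 3: 6 -> 1 -> 3 -> 6)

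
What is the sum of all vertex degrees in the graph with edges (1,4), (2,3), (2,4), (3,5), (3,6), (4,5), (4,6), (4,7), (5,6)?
18 (handshake: sum of degrees = 2|E| = 2 x 9 = 18)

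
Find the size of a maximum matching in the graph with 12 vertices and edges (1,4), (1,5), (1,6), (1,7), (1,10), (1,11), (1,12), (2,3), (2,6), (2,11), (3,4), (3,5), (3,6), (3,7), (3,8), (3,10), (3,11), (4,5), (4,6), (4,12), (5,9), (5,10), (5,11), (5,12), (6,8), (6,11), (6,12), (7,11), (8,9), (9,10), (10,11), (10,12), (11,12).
6 (matching: (1,7), (2,6), (3,8), (4,12), (5,9), (10,11); upper bound floor(n/2) = floor(12/2) = 6)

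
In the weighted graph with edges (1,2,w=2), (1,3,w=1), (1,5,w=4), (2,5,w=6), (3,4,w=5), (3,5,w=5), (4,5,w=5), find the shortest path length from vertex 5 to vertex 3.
5 (path: 5 -> 3; weights 5 = 5)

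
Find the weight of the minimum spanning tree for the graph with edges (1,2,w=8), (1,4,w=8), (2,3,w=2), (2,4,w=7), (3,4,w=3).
13 (MST edges: (1,4,w=8), (2,3,w=2), (3,4,w=3); sum of weights 8 + 2 + 3 = 13)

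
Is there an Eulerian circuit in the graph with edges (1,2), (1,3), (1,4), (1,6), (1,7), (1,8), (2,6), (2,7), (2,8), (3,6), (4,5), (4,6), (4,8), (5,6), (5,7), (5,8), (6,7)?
Yes (the graph is connected and all 8 vertices have even degree)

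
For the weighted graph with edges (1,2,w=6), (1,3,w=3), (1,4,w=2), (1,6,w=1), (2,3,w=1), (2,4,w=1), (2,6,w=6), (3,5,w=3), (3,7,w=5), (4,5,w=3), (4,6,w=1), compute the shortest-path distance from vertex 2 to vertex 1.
3 (path: 2 -> 4 -> 1; weights 1 + 2 = 3)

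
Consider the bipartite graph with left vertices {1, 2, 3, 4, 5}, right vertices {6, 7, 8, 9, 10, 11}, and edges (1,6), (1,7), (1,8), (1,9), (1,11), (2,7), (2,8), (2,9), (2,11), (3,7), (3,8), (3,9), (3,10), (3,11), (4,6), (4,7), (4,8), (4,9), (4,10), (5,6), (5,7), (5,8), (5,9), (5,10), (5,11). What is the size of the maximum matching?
5 (matching: (1,11), (2,9), (3,10), (4,8), (5,7); upper bound min(|L|,|R|) = min(5,6) = 5)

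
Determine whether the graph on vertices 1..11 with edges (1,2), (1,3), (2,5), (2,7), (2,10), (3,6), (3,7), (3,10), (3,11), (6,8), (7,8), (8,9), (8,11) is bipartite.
Yes. Partition: {1, 4, 5, 6, 7, 9, 10, 11}, {2, 3, 8}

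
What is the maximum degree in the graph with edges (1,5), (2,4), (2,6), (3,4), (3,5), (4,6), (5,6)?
3 (attained at vertices 4, 5, 6)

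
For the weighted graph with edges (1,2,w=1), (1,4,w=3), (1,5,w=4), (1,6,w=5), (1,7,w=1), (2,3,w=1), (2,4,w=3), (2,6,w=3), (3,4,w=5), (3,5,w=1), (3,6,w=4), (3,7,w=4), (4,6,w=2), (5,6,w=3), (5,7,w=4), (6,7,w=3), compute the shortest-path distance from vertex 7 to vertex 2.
2 (path: 7 -> 1 -> 2; weights 1 + 1 = 2)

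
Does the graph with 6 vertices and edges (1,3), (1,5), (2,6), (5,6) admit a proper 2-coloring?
Yes. Partition: {1, 4, 6}, {2, 3, 5}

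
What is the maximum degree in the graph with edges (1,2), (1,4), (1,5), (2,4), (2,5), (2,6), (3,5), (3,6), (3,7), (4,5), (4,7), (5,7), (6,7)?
5 (attained at vertex 5)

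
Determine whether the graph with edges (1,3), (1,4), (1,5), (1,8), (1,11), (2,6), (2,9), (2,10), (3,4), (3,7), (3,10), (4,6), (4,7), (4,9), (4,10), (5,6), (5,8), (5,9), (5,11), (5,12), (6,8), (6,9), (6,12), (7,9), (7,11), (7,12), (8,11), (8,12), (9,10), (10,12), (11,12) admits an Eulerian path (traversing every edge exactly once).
No (6 vertices have odd degree: {1, 2, 7, 8, 10, 11}; Eulerian path requires 0 or 2)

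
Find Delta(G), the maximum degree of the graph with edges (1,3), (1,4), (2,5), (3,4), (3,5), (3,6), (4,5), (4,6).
4 (attained at vertices 3, 4)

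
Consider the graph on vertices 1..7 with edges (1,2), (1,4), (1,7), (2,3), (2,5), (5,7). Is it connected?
No, it has 2 components: {1, 2, 3, 4, 5, 7}, {6}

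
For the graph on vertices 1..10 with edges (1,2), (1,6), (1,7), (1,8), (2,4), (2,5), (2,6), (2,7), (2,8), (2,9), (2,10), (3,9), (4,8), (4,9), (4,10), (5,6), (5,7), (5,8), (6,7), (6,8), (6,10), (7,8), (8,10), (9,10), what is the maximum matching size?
5 (matching: (1,2), (3,9), (4,10), (5,8), (6,7); upper bound floor(n/2) = floor(10/2) = 5)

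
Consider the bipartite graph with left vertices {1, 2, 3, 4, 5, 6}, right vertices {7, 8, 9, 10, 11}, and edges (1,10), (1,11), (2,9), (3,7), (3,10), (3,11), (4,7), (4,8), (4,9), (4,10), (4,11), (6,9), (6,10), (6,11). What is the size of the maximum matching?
5 (matching: (1,11), (2,9), (3,7), (4,8), (6,10); upper bound min(|L|,|R|) = min(6,5) = 5)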